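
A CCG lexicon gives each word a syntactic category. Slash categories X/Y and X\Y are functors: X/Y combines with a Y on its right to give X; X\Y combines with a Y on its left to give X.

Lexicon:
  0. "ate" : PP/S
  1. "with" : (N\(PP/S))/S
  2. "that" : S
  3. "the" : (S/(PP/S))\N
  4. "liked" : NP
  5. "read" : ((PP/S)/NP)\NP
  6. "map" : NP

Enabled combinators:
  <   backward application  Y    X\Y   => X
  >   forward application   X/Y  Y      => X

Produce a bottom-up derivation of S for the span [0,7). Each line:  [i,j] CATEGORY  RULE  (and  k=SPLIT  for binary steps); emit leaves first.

[0,7] S   >
  [0,4] S/(PP/S)   <
    [0,3] N   <
      [0,1] "ate" : PP/S
      [1,3] N\(PP/S)   >
        [1,2] "with" : (N\(PP/S))/S
        [2,3] "that" : S
    [3,4] "the" : (S/(PP/S))\N
  [4,7] PP/S   >
    [4,6] (PP/S)/NP   <
      [4,5] "liked" : NP
      [5,6] "read" : ((PP/S)/NP)\NP
    [6,7] "map" : NP

[0,1] PP/S  lex  "ate"
[1,2] (N\(PP/S))/S  lex  "with"
[2,3] S  lex  "that"
[1,3] N\(PP/S)  >  k=2
[0,3] N  <  k=1
[3,4] (S/(PP/S))\N  lex  "the"
[0,4] S/(PP/S)  <  k=3
[4,5] NP  lex  "liked"
[5,6] ((PP/S)/NP)\NP  lex  "read"
[4,6] (PP/S)/NP  <  k=5
[6,7] NP  lex  "map"
[4,7] PP/S  >  k=6
[0,7] S  >  k=4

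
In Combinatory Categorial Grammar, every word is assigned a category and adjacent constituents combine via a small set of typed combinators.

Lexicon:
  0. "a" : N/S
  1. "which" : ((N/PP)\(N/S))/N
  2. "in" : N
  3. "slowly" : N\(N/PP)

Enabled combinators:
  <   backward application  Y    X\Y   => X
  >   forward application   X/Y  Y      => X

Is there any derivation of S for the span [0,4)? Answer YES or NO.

NO

N/S ((N/PP)\(N/S))/N N N\(N/PP)
CKY chart[0,4] = {N}; S ∉ chart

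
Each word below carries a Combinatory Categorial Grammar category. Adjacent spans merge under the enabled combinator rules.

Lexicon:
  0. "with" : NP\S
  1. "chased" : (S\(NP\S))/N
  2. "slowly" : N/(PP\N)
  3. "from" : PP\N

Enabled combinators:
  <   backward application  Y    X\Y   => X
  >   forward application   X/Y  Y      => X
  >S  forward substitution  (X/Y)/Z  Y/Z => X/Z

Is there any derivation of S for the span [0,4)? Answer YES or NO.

YES

[0,4] S   <
  [0,1] "with" : NP\S
  [1,4] S\(NP\S)   >
    [1,2] "chased" : (S\(NP\S))/N
    [2,4] N   >
      [2,3] "slowly" : N/(PP\N)
      [3,4] "from" : PP\N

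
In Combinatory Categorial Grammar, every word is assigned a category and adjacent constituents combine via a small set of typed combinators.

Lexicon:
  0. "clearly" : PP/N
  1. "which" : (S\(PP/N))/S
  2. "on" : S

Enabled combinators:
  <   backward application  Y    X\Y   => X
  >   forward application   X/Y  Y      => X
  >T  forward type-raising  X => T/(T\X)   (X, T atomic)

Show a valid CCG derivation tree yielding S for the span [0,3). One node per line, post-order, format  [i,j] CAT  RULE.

[0,3] S   <
  [0,1] "clearly" : PP/N
  [1,3] S\(PP/N)   >
    [1,2] "which" : (S\(PP/N))/S
    [2,3] "on" : S

[0,1] PP/N  lex  "clearly"
[1,2] (S\(PP/N))/S  lex  "which"
[2,3] S  lex  "on"
[1,3] S\(PP/N)  >  k=2
[0,3] S  <  k=1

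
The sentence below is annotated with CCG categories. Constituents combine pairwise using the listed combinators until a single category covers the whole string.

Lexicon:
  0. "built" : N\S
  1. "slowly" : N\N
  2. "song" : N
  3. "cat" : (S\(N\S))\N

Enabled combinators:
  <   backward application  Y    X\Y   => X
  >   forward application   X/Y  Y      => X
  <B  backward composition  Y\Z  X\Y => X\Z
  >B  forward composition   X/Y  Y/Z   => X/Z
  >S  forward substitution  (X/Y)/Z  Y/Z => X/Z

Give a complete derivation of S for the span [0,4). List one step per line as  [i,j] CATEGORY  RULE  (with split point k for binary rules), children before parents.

[0,4] S   <
  [0,2] N\S   <B
    [0,1] "built" : N\S
    [1,2] "slowly" : N\N
  [2,4] S\(N\S)   <
    [2,3] "song" : N
    [3,4] "cat" : (S\(N\S))\N

[0,1] N\S  lex  "built"
[1,2] N\N  lex  "slowly"
[0,2] N\S  <B  k=1
[2,3] N  lex  "song"
[3,4] (S\(N\S))\N  lex  "cat"
[2,4] S\(N\S)  <  k=3
[0,4] S  <  k=2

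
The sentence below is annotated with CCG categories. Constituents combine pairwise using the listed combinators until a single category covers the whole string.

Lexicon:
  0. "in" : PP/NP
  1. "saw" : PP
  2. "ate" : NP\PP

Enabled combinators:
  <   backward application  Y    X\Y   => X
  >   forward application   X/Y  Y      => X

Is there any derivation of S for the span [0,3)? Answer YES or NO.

PP/NP PP NP\PP
CKY chart[0,3] = {PP}; S ∉ chart

NO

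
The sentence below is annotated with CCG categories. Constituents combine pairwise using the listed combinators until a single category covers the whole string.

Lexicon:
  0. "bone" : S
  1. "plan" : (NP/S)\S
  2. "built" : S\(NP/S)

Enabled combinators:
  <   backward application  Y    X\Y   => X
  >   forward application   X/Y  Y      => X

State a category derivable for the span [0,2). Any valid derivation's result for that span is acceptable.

[0,3] S   <
  [0,2] NP/S   <
    [0,1] "bone" : S
    [1,2] "plan" : (NP/S)\S
  [2,3] "built" : S\(NP/S)

NP/S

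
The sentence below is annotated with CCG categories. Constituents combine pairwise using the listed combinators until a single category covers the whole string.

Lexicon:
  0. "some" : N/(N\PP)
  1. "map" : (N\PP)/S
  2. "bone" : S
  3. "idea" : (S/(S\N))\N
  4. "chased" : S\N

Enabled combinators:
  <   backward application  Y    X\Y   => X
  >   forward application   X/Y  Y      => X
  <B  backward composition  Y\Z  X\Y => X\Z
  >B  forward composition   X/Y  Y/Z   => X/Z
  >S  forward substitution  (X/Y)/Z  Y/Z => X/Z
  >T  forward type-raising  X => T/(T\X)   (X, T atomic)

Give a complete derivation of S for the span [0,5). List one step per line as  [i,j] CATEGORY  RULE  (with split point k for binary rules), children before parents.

[0,5] S   >
  [0,4] S/(S\N)   <
    [0,3] N   >
      [0,1] "some" : N/(N\PP)
      [1,3] N\PP   >
        [1,2] "map" : (N\PP)/S
        [2,3] "bone" : S
    [3,4] "idea" : (S/(S\N))\N
  [4,5] "chased" : S\N

[0,1] N/(N\PP)  lex  "some"
[1,2] (N\PP)/S  lex  "map"
[2,3] S  lex  "bone"
[1,3] N\PP  >  k=2
[0,3] N  >  k=1
[3,4] (S/(S\N))\N  lex  "idea"
[0,4] S/(S\N)  <  k=3
[4,5] S\N  lex  "chased"
[0,5] S  >  k=4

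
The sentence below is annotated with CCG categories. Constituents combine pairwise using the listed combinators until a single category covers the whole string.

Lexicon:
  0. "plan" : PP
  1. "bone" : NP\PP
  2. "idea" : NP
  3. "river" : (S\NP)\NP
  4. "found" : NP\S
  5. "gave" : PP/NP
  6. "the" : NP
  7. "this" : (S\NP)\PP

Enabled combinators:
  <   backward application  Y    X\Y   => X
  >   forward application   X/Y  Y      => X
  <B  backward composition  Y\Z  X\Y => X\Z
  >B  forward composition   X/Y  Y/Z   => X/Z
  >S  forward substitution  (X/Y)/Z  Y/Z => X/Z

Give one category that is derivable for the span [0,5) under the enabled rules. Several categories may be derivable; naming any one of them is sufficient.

[0,8] S   <
  [0,5] NP   <
    [0,4] S   <
      [0,2] NP   <
        [0,1] "plan" : PP
        [1,2] "bone" : NP\PP
      [2,4] S\NP   <
        [2,3] "idea" : NP
        [3,4] "river" : (S\NP)\NP
    [4,5] "found" : NP\S
  [5,8] S\NP   <
    [5,7] PP   >
      [5,6] "gave" : PP/NP
      [6,7] "the" : NP
    [7,8] "this" : (S\NP)\PP

NP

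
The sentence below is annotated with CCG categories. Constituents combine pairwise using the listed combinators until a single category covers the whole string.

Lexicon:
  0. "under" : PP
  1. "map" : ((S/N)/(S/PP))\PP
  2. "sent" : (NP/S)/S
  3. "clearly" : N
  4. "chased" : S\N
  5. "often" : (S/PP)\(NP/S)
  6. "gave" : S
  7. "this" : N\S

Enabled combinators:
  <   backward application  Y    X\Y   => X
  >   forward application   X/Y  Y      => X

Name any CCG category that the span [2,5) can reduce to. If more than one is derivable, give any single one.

NP/S

[0,8] S   >
  [0,6] S/N   >
    [0,2] (S/N)/(S/PP)   <
      [0,1] "under" : PP
      [1,2] "map" : ((S/N)/(S/PP))\PP
    [2,6] S/PP   <
      [2,5] NP/S   >
        [2,3] "sent" : (NP/S)/S
        [3,5] S   <
          [3,4] "clearly" : N
          [4,5] "chased" : S\N
      [5,6] "often" : (S/PP)\(NP/S)
  [6,8] N   <
    [6,7] "gave" : S
    [7,8] "this" : N\S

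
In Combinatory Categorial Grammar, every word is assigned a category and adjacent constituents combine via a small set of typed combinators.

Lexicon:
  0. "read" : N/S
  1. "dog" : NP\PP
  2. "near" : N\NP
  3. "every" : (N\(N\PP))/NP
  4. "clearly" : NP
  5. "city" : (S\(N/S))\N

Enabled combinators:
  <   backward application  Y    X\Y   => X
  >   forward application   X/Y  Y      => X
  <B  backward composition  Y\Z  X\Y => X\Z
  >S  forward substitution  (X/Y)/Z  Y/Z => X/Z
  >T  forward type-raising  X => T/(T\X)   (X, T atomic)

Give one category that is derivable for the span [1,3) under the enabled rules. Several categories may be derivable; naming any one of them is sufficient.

N\PP

[0,6] S   <
  [0,1] "read" : N/S
  [1,6] S\(N/S)   <
    [1,5] N   <
      [1,3] N\PP   <B
        [1,2] "dog" : NP\PP
        [2,3] "near" : N\NP
      [3,5] N\(N\PP)   >
        [3,4] "every" : (N\(N\PP))/NP
        [4,5] "clearly" : NP
    [5,6] "city" : (S\(N/S))\N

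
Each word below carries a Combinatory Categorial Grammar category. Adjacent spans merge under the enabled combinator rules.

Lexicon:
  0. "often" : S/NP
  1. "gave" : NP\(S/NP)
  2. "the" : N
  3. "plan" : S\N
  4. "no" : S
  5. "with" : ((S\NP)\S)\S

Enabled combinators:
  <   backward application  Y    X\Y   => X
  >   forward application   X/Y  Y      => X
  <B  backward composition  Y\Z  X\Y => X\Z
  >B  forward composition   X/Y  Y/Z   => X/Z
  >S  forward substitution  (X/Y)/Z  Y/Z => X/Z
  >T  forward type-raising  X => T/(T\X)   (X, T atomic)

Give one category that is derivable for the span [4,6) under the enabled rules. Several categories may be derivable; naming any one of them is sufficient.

(S\NP)\S

[0,6] S   <
  [0,2] NP   <
    [0,1] "often" : S/NP
    [1,2] "gave" : NP\(S/NP)
  [2,6] S\NP   <
    [2,4] S   <
      [2,3] "the" : N
      [3,4] "plan" : S\N
    [4,6] (S\NP)\S   <
      [4,5] "no" : S
      [5,6] "with" : ((S\NP)\S)\S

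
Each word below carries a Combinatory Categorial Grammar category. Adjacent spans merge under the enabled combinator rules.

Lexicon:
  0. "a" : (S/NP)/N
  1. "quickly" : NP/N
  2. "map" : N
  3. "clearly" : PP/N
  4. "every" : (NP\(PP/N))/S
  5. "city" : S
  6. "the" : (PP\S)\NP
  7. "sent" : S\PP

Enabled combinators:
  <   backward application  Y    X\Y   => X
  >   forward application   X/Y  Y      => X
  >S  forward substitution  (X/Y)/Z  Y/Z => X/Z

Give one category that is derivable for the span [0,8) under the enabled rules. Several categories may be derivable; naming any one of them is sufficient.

[0,8] S   <
  [0,7] PP   <
    [0,3] S   >
      [0,2] S/N   >S
        [0,1] "a" : (S/NP)/N
        [1,2] "quickly" : NP/N
      [2,3] "map" : N
    [3,7] PP\S   <
      [3,6] NP   <
        [3,4] "clearly" : PP/N
        [4,6] NP\(PP/N)   >
          [4,5] "every" : (NP\(PP/N))/S
          [5,6] "city" : S
      [6,7] "the" : (PP\S)\NP
  [7,8] "sent" : S\PP

S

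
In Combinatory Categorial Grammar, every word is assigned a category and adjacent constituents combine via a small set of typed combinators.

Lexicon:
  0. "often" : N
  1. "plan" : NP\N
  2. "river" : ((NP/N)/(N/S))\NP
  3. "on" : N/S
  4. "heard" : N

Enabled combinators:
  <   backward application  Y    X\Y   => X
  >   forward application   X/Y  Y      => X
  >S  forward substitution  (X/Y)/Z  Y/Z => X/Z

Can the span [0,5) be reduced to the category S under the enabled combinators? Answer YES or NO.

NO

N NP\N ((NP/N)/(N/S))\NP N/S N
CKY chart[0,5] = {NP}; S ∉ chart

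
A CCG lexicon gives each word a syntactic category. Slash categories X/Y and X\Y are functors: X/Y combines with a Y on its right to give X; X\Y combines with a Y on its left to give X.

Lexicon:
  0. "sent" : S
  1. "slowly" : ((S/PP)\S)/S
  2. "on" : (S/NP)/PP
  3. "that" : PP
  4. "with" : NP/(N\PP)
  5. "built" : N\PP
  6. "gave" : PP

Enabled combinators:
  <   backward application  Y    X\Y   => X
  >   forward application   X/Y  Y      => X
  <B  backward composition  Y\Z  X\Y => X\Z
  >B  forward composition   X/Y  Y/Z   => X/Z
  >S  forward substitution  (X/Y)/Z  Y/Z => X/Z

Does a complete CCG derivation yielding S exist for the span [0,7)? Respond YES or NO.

YES

[0,7] S   >
  [0,6] S/PP   <
    [0,1] "sent" : S
    [1,6] (S/PP)\S   >
      [1,2] "slowly" : ((S/PP)\S)/S
      [2,6] S   >
        [2,4] S/NP   >
          [2,3] "on" : (S/NP)/PP
          [3,4] "that" : PP
        [4,6] NP   >
          [4,5] "with" : NP/(N\PP)
          [5,6] "built" : N\PP
  [6,7] "gave" : PP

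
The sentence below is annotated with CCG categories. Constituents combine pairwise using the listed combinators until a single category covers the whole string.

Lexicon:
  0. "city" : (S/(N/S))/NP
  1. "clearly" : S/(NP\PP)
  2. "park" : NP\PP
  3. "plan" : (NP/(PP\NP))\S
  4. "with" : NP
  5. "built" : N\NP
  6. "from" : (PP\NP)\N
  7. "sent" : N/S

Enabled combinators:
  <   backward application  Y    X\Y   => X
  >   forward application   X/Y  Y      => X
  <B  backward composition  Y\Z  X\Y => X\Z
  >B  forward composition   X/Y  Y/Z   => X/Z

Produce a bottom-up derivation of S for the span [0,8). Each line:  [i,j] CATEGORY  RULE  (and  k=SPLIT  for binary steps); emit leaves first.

[0,8] S   >
  [0,7] S/(N/S)   >
    [0,1] "city" : (S/(N/S))/NP
    [1,7] NP   >
      [1,4] NP/(PP\NP)   <
        [1,3] S   >
          [1,2] "clearly" : S/(NP\PP)
          [2,3] "park" : NP\PP
        [3,4] "plan" : (NP/(PP\NP))\S
      [4,7] PP\NP   <
        [4,6] N   <
          [4,5] "with" : NP
          [5,6] "built" : N\NP
        [6,7] "from" : (PP\NP)\N
  [7,8] "sent" : N/S

[0,1] (S/(N/S))/NP  lex  "city"
[1,2] S/(NP\PP)  lex  "clearly"
[2,3] NP\PP  lex  "park"
[1,3] S  >  k=2
[3,4] (NP/(PP\NP))\S  lex  "plan"
[1,4] NP/(PP\NP)  <  k=3
[4,5] NP  lex  "with"
[5,6] N\NP  lex  "built"
[4,6] N  <  k=5
[6,7] (PP\NP)\N  lex  "from"
[4,7] PP\NP  <  k=6
[1,7] NP  >  k=4
[0,7] S/(N/S)  >  k=1
[7,8] N/S  lex  "sent"
[0,8] S  >  k=7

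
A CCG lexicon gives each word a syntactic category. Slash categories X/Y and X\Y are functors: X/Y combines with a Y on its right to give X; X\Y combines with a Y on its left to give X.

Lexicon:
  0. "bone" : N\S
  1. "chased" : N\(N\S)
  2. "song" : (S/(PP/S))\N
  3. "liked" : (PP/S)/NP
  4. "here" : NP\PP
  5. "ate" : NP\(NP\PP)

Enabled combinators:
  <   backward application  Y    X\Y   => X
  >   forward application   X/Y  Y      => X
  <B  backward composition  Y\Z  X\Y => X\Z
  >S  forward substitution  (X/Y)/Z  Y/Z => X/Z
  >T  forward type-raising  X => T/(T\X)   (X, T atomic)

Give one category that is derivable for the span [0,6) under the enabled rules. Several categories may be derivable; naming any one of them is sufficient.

S

[0,6] S   >
  [0,3] S/(PP/S)   <
    [0,2] N   <
      [0,1] "bone" : N\S
      [1,2] "chased" : N\(N\S)
    [2,3] "song" : (S/(PP/S))\N
  [3,6] PP/S   >
    [3,4] "liked" : (PP/S)/NP
    [4,6] NP   <
      [4,5] "here" : NP\PP
      [5,6] "ate" : NP\(NP\PP)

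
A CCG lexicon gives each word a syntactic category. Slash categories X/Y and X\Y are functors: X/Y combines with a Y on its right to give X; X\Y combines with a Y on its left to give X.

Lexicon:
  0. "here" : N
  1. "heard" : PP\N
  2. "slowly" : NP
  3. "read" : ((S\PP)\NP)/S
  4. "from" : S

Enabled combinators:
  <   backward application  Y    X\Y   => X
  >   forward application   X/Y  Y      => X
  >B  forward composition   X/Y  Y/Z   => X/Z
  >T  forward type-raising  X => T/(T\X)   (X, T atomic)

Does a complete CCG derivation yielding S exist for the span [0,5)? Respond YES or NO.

YES

[0,5] S   <
  [0,2] PP   >
    [0,1] PP/(PP\N)   >T
      [0,1] "here" : N
    [1,2] "heard" : PP\N
  [2,5] S\PP   <
    [2,3] "slowly" : NP
    [3,5] (S\PP)\NP   >
      [3,4] "read" : ((S\PP)\NP)/S
      [4,5] "from" : S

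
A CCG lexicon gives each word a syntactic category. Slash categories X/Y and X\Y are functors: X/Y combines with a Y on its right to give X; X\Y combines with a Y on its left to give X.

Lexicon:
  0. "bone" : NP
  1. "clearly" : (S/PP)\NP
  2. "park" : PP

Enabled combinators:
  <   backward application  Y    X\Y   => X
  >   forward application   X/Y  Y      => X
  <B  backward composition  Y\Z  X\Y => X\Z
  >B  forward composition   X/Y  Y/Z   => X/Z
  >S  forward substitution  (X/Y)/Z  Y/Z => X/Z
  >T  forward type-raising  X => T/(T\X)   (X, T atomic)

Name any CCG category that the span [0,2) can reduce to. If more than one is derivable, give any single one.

S/PP

[0,3] S   >
  [0,2] S/PP   <
    [0,1] "bone" : NP
    [1,2] "clearly" : (S/PP)\NP
  [2,3] "park" : PP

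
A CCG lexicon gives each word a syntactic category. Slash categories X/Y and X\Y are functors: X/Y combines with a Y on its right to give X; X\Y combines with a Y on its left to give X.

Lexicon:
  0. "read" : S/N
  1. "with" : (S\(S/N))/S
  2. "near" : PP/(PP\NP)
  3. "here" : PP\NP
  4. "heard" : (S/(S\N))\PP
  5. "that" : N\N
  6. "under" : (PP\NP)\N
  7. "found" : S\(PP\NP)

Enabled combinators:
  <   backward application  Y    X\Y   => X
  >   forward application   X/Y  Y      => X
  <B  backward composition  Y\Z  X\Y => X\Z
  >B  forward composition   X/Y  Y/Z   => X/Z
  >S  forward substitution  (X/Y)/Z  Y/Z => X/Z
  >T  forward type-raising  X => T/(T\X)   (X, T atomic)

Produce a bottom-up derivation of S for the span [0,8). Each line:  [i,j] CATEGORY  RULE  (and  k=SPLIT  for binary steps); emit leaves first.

[0,1] S/N  lex  "read"
[1,2] (S\(S/N))/S  lex  "with"
[2,3] PP/(PP\NP)  lex  "near"
[3,4] PP\NP  lex  "here"
[2,4] PP  >  k=3
[4,5] (S/(S\N))\PP  lex  "heard"
[2,5] S/(S\N)  <  k=4
[5,6] N\N  lex  "that"
[6,7] (PP\NP)\N  lex  "under"
[7,8] S\(PP\NP)  lex  "found"
[6,8] S\N  <B  k=7
[5,8] S\N  <B  k=6
[2,8] S  >  k=5
[1,8] S\(S/N)  >  k=2
[0,8] S  <  k=1

[0,8] S   <
  [0,1] "read" : S/N
  [1,8] S\(S/N)   >
    [1,2] "with" : (S\(S/N))/S
    [2,8] S   >
      [2,5] S/(S\N)   <
        [2,4] PP   >
          [2,3] "near" : PP/(PP\NP)
          [3,4] "here" : PP\NP
        [4,5] "heard" : (S/(S\N))\PP
      [5,8] S\N   <B
        [5,6] "that" : N\N
        [6,8] S\N   <B
          [6,7] "under" : (PP\NP)\N
          [7,8] "found" : S\(PP\NP)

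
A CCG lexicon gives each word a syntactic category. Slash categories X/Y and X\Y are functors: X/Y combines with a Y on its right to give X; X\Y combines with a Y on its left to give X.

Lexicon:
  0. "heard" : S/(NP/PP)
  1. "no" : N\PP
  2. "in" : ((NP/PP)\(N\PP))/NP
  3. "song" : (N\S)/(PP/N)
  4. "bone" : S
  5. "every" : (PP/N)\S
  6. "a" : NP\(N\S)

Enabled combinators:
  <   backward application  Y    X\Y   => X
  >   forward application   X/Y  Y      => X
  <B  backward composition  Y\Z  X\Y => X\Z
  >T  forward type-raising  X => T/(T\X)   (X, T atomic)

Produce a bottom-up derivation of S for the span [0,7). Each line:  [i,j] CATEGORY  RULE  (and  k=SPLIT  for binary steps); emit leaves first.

[0,7] S   >
  [0,1] "heard" : S/(NP/PP)
  [1,7] NP/PP   <
    [1,2] "no" : N\PP
    [2,7] (NP/PP)\(N\PP)   >
      [2,3] "in" : ((NP/PP)\(N\PP))/NP
      [3,7] NP   <
        [3,6] N\S   >
          [3,4] "song" : (N\S)/(PP/N)
          [4,6] PP/N   <
            [4,5] "bone" : S
            [5,6] "every" : (PP/N)\S
        [6,7] "a" : NP\(N\S)

[0,1] S/(NP/PP)  lex  "heard"
[1,2] N\PP  lex  "no"
[2,3] ((NP/PP)\(N\PP))/NP  lex  "in"
[3,4] (N\S)/(PP/N)  lex  "song"
[4,5] S  lex  "bone"
[5,6] (PP/N)\S  lex  "every"
[4,6] PP/N  <  k=5
[3,6] N\S  >  k=4
[6,7] NP\(N\S)  lex  "a"
[3,7] NP  <  k=6
[2,7] (NP/PP)\(N\PP)  >  k=3
[1,7] NP/PP  <  k=2
[0,7] S  >  k=1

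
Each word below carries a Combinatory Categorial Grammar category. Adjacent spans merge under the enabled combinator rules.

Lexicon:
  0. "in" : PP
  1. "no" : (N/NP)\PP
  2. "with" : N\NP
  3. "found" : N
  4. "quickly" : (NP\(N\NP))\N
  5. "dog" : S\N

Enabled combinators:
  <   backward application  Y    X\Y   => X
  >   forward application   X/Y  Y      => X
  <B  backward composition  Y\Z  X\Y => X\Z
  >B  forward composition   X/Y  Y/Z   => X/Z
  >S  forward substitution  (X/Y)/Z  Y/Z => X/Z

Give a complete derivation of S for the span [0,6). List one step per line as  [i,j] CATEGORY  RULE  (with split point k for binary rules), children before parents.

[0,1] PP  lex  "in"
[1,2] (N/NP)\PP  lex  "no"
[0,2] N/NP  <  k=1
[2,3] N\NP  lex  "with"
[3,4] N  lex  "found"
[4,5] (NP\(N\NP))\N  lex  "quickly"
[3,5] NP\(N\NP)  <  k=4
[2,5] NP  <  k=3
[0,5] N  >  k=2
[5,6] S\N  lex  "dog"
[0,6] S  <  k=5

[0,6] S   <
  [0,5] N   >
    [0,2] N/NP   <
      [0,1] "in" : PP
      [1,2] "no" : (N/NP)\PP
    [2,5] NP   <
      [2,3] "with" : N\NP
      [3,5] NP\(N\NP)   <
        [3,4] "found" : N
        [4,5] "quickly" : (NP\(N\NP))\N
  [5,6] "dog" : S\N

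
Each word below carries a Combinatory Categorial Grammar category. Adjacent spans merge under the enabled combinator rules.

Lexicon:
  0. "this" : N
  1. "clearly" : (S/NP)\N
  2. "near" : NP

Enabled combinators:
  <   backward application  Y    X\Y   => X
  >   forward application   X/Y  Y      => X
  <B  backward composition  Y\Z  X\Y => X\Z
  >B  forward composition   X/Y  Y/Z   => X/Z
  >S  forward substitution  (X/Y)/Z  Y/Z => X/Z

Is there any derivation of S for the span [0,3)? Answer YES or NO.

[0,3] S   >
  [0,2] S/NP   <
    [0,1] "this" : N
    [1,2] "clearly" : (S/NP)\N
  [2,3] "near" : NP

YES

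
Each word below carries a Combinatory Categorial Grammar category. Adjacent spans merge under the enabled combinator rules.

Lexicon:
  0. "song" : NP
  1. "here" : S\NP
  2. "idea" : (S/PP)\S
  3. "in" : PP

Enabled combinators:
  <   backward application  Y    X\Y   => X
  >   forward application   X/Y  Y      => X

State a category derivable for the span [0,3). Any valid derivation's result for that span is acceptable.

S/PP

[0,4] S   >
  [0,3] S/PP   <
    [0,2] S   <
      [0,1] "song" : NP
      [1,2] "here" : S\NP
    [2,3] "idea" : (S/PP)\S
  [3,4] "in" : PP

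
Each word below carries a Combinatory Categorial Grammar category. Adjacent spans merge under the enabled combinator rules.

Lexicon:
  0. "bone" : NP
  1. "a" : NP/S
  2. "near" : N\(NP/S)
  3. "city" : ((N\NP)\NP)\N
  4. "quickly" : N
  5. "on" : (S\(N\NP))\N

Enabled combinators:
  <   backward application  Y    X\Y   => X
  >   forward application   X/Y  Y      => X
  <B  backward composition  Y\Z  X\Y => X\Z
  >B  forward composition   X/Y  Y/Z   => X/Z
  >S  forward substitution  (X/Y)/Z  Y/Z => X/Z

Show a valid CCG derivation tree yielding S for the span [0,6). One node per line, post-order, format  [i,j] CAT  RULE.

[0,6] S   <
  [0,4] N\NP   <
    [0,1] "bone" : NP
    [1,4] (N\NP)\NP   <
      [1,3] N   <
        [1,2] "a" : NP/S
        [2,3] "near" : N\(NP/S)
      [3,4] "city" : ((N\NP)\NP)\N
  [4,6] S\(N\NP)   <
    [4,5] "quickly" : N
    [5,6] "on" : (S\(N\NP))\N

[0,1] NP  lex  "bone"
[1,2] NP/S  lex  "a"
[2,3] N\(NP/S)  lex  "near"
[1,3] N  <  k=2
[3,4] ((N\NP)\NP)\N  lex  "city"
[1,4] (N\NP)\NP  <  k=3
[0,4] N\NP  <  k=1
[4,5] N  lex  "quickly"
[5,6] (S\(N\NP))\N  lex  "on"
[4,6] S\(N\NP)  <  k=5
[0,6] S  <  k=4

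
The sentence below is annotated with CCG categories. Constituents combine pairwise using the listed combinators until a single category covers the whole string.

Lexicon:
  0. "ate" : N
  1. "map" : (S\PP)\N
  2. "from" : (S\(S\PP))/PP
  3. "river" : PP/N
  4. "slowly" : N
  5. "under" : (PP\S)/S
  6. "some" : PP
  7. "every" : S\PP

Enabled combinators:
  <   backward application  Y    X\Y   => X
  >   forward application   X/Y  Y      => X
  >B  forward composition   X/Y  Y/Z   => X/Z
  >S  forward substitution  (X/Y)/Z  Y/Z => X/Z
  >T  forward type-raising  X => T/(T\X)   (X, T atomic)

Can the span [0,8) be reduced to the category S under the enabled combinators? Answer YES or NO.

NO

N (S\PP)\N (S\(S\PP))/PP PP/N N (PP\S)/S PP S\PP
CKY chart[0,8] = {N/(N\PP), NP/(NP\PP), PP, PP/(PP\PP), PP/(S\S), S/(S\PP)}; S ∉ chart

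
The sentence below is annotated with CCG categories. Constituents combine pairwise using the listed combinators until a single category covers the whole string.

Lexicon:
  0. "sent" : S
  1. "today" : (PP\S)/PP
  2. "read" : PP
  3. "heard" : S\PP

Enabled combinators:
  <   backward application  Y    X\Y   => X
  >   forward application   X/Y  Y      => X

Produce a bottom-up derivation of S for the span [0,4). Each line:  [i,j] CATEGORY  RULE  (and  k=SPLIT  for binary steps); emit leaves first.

[0,1] S  lex  "sent"
[1,2] (PP\S)/PP  lex  "today"
[2,3] PP  lex  "read"
[1,3] PP\S  >  k=2
[0,3] PP  <  k=1
[3,4] S\PP  lex  "heard"
[0,4] S  <  k=3

[0,4] S   <
  [0,3] PP   <
    [0,1] "sent" : S
    [1,3] PP\S   >
      [1,2] "today" : (PP\S)/PP
      [2,3] "read" : PP
  [3,4] "heard" : S\PP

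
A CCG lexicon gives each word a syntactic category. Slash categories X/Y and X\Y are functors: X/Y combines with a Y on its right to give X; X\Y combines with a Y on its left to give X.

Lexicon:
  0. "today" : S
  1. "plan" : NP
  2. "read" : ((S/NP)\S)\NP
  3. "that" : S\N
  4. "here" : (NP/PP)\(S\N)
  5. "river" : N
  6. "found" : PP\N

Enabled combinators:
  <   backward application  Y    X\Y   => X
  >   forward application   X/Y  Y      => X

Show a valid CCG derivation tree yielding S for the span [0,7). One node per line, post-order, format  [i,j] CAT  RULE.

[0,1] S  lex  "today"
[1,2] NP  lex  "plan"
[2,3] ((S/NP)\S)\NP  lex  "read"
[1,3] (S/NP)\S  <  k=2
[0,3] S/NP  <  k=1
[3,4] S\N  lex  "that"
[4,5] (NP/PP)\(S\N)  lex  "here"
[3,5] NP/PP  <  k=4
[5,6] N  lex  "river"
[6,7] PP\N  lex  "found"
[5,7] PP  <  k=6
[3,7] NP  >  k=5
[0,7] S  >  k=3

[0,7] S   >
  [0,3] S/NP   <
    [0,1] "today" : S
    [1,3] (S/NP)\S   <
      [1,2] "plan" : NP
      [2,3] "read" : ((S/NP)\S)\NP
  [3,7] NP   >
    [3,5] NP/PP   <
      [3,4] "that" : S\N
      [4,5] "here" : (NP/PP)\(S\N)
    [5,7] PP   <
      [5,6] "river" : N
      [6,7] "found" : PP\N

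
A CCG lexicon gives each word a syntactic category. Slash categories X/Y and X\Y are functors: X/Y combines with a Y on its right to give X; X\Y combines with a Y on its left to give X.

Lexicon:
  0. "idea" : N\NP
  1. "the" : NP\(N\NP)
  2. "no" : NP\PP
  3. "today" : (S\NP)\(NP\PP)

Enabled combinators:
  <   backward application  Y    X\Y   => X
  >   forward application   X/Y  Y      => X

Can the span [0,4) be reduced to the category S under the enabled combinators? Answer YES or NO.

YES

[0,4] S   <
  [0,2] NP   <
    [0,1] "idea" : N\NP
    [1,2] "the" : NP\(N\NP)
  [2,4] S\NP   <
    [2,3] "no" : NP\PP
    [3,4] "today" : (S\NP)\(NP\PP)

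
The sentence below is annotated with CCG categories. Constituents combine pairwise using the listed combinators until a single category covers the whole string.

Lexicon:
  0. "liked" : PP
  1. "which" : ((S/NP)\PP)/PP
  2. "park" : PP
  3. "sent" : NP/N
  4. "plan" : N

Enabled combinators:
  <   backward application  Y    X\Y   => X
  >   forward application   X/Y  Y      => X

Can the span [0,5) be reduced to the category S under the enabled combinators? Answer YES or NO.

[0,5] S   >
  [0,3] S/NP   <
    [0,1] "liked" : PP
    [1,3] (S/NP)\PP   >
      [1,2] "which" : ((S/NP)\PP)/PP
      [2,3] "park" : PP
  [3,5] NP   >
    [3,4] "sent" : NP/N
    [4,5] "plan" : N

YES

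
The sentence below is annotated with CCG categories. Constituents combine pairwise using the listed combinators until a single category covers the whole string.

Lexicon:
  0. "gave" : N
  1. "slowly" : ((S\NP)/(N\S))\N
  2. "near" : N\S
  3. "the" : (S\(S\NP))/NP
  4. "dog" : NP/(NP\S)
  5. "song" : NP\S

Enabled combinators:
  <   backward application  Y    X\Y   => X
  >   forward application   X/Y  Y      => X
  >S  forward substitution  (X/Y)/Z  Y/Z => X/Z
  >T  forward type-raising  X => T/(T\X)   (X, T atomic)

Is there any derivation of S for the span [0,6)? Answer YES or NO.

YES

[0,6] S   <
  [0,3] S\NP   >
    [0,2] (S\NP)/(N\S)   <
      [0,1] "gave" : N
      [1,2] "slowly" : ((S\NP)/(N\S))\N
    [2,3] "near" : N\S
  [3,6] S\(S\NP)   >
    [3,4] "the" : (S\(S\NP))/NP
    [4,6] NP   >
      [4,5] "dog" : NP/(NP\S)
      [5,6] "song" : NP\S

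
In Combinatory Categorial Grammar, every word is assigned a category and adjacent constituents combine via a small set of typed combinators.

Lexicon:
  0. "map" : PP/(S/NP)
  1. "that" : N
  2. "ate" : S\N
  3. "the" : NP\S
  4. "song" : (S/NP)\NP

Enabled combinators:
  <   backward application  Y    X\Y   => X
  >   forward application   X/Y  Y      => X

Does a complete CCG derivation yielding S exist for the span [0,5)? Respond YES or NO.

PP/(S/NP) N S\N NP\S (S/NP)\NP
CKY chart[0,5] = {PP}; S ∉ chart

NO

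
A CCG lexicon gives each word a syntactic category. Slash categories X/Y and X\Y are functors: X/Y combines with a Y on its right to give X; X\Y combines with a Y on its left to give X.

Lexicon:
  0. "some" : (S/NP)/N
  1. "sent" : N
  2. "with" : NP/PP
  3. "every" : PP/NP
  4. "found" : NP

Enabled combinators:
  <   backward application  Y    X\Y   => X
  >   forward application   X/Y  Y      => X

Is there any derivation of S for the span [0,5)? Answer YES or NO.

[0,5] S   >
  [0,2] S/NP   >
    [0,1] "some" : (S/NP)/N
    [1,2] "sent" : N
  [2,5] NP   >
    [2,3] "with" : NP/PP
    [3,5] PP   >
      [3,4] "every" : PP/NP
      [4,5] "found" : NP

YES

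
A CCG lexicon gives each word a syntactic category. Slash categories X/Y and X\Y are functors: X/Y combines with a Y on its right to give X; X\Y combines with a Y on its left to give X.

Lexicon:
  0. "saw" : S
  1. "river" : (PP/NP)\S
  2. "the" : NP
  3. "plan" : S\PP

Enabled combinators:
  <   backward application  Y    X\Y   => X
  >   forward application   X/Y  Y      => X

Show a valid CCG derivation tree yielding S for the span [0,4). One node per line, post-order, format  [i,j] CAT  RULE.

[0,1] S  lex  "saw"
[1,2] (PP/NP)\S  lex  "river"
[0,2] PP/NP  <  k=1
[2,3] NP  lex  "the"
[0,3] PP  >  k=2
[3,4] S\PP  lex  "plan"
[0,4] S  <  k=3

[0,4] S   <
  [0,3] PP   >
    [0,2] PP/NP   <
      [0,1] "saw" : S
      [1,2] "river" : (PP/NP)\S
    [2,3] "the" : NP
  [3,4] "plan" : S\PP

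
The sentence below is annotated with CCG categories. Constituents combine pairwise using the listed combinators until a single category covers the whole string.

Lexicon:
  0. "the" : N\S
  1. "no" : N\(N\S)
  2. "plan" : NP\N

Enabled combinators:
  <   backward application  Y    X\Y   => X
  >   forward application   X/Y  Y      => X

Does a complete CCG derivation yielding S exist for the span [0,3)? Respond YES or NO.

NO

N\S N\(N\S) NP\N
CKY chart[0,3] = {NP}; S ∉ chart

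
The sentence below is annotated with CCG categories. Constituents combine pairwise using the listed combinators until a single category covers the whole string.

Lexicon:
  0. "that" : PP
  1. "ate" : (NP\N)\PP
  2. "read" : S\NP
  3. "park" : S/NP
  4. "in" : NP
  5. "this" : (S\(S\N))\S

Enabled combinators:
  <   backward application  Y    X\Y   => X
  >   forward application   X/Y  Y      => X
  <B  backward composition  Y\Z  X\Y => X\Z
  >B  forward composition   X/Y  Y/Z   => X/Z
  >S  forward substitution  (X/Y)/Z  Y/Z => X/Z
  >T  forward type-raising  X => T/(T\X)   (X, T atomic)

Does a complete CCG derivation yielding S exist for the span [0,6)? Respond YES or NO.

[0,6] S   <
  [0,3] S\N   <B
    [0,2] NP\N   <
      [0,1] "that" : PP
      [1,2] "ate" : (NP\N)\PP
    [2,3] "read" : S\NP
  [3,6] S\(S\N)   <
    [3,5] S   >
      [3,4] "park" : S/NP
      [4,5] "in" : NP
    [5,6] "this" : (S\(S\N))\S

YES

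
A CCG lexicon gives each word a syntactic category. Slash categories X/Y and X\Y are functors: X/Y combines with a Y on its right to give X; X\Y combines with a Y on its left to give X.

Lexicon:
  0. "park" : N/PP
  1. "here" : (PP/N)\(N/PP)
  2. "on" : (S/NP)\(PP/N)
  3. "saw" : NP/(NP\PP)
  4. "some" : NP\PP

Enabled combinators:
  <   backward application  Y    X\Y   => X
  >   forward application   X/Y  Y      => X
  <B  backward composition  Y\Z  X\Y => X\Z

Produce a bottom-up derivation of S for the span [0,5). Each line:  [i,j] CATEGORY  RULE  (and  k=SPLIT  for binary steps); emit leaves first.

[0,5] S   >
  [0,3] S/NP   <
    [0,2] PP/N   <
      [0,1] "park" : N/PP
      [1,2] "here" : (PP/N)\(N/PP)
    [2,3] "on" : (S/NP)\(PP/N)
  [3,5] NP   >
    [3,4] "saw" : NP/(NP\PP)
    [4,5] "some" : NP\PP

[0,1] N/PP  lex  "park"
[1,2] (PP/N)\(N/PP)  lex  "here"
[0,2] PP/N  <  k=1
[2,3] (S/NP)\(PP/N)  lex  "on"
[0,3] S/NP  <  k=2
[3,4] NP/(NP\PP)  lex  "saw"
[4,5] NP\PP  lex  "some"
[3,5] NP  >  k=4
[0,5] S  >  k=3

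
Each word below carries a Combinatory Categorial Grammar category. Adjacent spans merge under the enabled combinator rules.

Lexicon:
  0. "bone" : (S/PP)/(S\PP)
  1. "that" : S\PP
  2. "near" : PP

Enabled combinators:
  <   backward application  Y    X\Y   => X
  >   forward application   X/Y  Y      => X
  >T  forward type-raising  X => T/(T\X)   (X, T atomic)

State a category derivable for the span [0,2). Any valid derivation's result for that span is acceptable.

S/PP

[0,3] S   >
  [0,2] S/PP   >
    [0,1] "bone" : (S/PP)/(S\PP)
    [1,2] "that" : S\PP
  [2,3] "near" : PP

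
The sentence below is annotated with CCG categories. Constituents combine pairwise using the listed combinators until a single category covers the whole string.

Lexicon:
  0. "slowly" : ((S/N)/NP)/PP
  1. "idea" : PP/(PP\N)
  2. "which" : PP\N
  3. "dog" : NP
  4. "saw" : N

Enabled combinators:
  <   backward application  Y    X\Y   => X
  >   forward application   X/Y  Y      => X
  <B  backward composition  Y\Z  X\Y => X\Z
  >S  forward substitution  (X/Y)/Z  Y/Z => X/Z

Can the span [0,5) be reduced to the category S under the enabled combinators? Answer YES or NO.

[0,5] S   >
  [0,4] S/N   >
    [0,3] (S/N)/NP   >
      [0,1] "slowly" : ((S/N)/NP)/PP
      [1,3] PP   >
        [1,2] "idea" : PP/(PP\N)
        [2,3] "which" : PP\N
    [3,4] "dog" : NP
  [4,5] "saw" : N

YES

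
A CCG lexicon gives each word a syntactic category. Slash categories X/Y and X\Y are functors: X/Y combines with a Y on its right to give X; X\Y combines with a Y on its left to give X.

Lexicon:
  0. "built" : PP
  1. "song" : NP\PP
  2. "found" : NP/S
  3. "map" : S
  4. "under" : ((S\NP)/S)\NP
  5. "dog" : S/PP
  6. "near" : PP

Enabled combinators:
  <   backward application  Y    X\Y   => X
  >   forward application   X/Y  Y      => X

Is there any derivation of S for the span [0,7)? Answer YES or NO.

[0,7] S   <
  [0,2] NP   <
    [0,1] "built" : PP
    [1,2] "song" : NP\PP
  [2,7] S\NP   >
    [2,5] (S\NP)/S   <
      [2,4] NP   >
        [2,3] "found" : NP/S
        [3,4] "map" : S
      [4,5] "under" : ((S\NP)/S)\NP
    [5,7] S   >
      [5,6] "dog" : S/PP
      [6,7] "near" : PP

YES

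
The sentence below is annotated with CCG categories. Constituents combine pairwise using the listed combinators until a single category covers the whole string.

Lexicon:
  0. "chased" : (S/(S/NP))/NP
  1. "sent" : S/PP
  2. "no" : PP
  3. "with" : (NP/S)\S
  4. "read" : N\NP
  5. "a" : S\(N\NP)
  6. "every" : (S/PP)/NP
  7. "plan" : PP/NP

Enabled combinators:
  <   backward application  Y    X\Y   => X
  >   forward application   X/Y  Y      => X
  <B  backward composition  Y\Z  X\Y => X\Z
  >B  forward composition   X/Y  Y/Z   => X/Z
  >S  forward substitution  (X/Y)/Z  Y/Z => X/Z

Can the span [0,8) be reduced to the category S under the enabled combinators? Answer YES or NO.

YES

[0,8] S   >
  [0,6] S/(S/NP)   >
    [0,1] "chased" : (S/(S/NP))/NP
    [1,6] NP   >
      [1,4] NP/S   <
        [1,3] S   >
          [1,2] "sent" : S/PP
          [2,3] "no" : PP
        [3,4] "with" : (NP/S)\S
      [4,6] S   <
        [4,5] "read" : N\NP
        [5,6] "a" : S\(N\NP)
  [6,8] S/NP   >S
    [6,7] "every" : (S/PP)/NP
    [7,8] "plan" : PP/NP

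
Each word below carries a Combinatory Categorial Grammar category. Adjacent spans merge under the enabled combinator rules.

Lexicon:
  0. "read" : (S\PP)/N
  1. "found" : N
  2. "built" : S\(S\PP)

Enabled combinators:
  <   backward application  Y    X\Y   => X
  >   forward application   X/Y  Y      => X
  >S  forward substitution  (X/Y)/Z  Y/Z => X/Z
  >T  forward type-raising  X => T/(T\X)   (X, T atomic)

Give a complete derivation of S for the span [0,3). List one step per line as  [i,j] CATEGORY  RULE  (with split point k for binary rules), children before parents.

[0,3] S   <
  [0,2] S\PP   >
    [0,1] "read" : (S\PP)/N
    [1,2] "found" : N
  [2,3] "built" : S\(S\PP)

[0,1] (S\PP)/N  lex  "read"
[1,2] N  lex  "found"
[0,2] S\PP  >  k=1
[2,3] S\(S\PP)  lex  "built"
[0,3] S  <  k=2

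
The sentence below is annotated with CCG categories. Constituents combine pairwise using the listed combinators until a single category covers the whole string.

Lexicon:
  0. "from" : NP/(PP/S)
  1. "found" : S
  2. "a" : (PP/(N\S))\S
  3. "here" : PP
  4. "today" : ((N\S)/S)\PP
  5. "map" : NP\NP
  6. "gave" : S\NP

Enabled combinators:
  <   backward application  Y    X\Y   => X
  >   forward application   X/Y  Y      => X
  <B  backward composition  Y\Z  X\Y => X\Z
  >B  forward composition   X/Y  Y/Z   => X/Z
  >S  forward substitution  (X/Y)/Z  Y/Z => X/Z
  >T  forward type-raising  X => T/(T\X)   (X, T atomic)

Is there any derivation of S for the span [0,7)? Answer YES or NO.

[0,7] S   <
  [0,5] NP   >
    [0,1] "from" : NP/(PP/S)
    [1,5] PP/S   >B
      [1,3] PP/(N\S)   <
        [1,2] "found" : S
        [2,3] "a" : (PP/(N\S))\S
      [3,5] (N\S)/S   <
        [3,4] "here" : PP
        [4,5] "today" : ((N\S)/S)\PP
  [5,7] S\NP   <B
    [5,6] "map" : NP\NP
    [6,7] "gave" : S\NP

YES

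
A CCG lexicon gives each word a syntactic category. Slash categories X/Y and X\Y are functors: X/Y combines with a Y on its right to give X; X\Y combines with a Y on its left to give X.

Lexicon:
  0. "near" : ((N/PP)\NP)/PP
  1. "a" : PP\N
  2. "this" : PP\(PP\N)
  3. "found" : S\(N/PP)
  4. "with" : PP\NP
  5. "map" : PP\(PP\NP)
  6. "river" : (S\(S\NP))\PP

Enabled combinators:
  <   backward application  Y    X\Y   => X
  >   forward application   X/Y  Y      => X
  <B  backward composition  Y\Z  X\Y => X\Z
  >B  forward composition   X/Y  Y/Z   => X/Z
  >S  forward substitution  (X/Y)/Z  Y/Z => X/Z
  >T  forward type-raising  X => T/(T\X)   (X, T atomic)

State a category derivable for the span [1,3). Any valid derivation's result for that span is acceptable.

PP

[0,7] S   <
  [0,4] S\NP   <B
    [0,3] (N/PP)\NP   >
      [0,1] "near" : ((N/PP)\NP)/PP
      [1,3] PP   <
        [1,2] "a" : PP\N
        [2,3] "this" : PP\(PP\N)
    [3,4] "found" : S\(N/PP)
  [4,7] S\(S\NP)   <
    [4,6] PP   <
      [4,5] "with" : PP\NP
      [5,6] "map" : PP\(PP\NP)
    [6,7] "river" : (S\(S\NP))\PP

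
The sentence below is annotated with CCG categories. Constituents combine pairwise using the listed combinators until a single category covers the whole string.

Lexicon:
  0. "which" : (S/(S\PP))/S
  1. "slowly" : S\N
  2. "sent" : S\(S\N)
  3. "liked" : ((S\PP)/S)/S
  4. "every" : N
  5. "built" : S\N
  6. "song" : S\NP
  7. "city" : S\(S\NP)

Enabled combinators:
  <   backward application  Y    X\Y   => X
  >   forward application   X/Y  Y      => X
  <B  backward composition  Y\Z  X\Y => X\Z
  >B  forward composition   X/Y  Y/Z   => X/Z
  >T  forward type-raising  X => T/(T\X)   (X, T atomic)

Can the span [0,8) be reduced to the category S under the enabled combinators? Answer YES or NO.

YES

[0,8] S   >
  [0,3] S/(S\PP)   >
    [0,1] "which" : (S/(S\PP))/S
    [1,3] S   <
      [1,2] "slowly" : S\N
      [2,3] "sent" : S\(S\N)
  [3,8] S\PP   >
    [3,6] (S\PP)/S   >
      [3,4] "liked" : ((S\PP)/S)/S
      [4,6] S   <
        [4,5] "every" : N
        [5,6] "built" : S\N
    [6,8] S   <
      [6,7] "song" : S\NP
      [7,8] "city" : S\(S\NP)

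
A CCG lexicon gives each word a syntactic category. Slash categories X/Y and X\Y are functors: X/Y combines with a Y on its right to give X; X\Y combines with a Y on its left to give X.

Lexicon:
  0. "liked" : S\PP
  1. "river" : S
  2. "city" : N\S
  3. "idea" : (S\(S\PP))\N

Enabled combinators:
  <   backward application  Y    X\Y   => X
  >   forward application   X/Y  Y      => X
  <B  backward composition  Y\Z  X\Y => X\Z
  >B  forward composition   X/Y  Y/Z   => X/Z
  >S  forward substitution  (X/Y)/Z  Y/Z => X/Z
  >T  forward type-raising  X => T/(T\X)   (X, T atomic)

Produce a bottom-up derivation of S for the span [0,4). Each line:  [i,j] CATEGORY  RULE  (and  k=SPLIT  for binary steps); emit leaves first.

[0,1] S\PP  lex  "liked"
[1,2] S  lex  "river"
[1,2] N/(N\S)  >T
[2,3] N\S  lex  "city"
[1,3] N  >  k=2
[3,4] (S\(S\PP))\N  lex  "idea"
[1,4] S\(S\PP)  <  k=3
[0,4] S  <  k=1

[0,4] S   <
  [0,1] "liked" : S\PP
  [1,4] S\(S\PP)   <
    [1,3] N   >
      [1,2] N/(N\S)   >T
        [1,2] "river" : S
      [2,3] "city" : N\S
    [3,4] "idea" : (S\(S\PP))\N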